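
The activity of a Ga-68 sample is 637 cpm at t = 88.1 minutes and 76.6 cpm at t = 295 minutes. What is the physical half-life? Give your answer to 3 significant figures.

67.7 minutes

Over Δt = 295 − 88.1 = 206.9 minutes, the level fell by a factor of 637/76.6 ≈ 8.3159.
n = log₂(8.3159) ≈ 3.0559 half-lives, so t½ = 206.9/3.0559 ≈ 67.706 minutes.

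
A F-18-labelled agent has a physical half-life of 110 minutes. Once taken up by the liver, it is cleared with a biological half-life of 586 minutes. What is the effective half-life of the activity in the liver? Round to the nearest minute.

93 minutes

1/t_eff = 1/t_phys + 1/t_biol = 1/110 + 1/586 = 0.010797 per minute.
t_eff = 110 × 586 / (110 + 586) ≈ 92.615 minutes.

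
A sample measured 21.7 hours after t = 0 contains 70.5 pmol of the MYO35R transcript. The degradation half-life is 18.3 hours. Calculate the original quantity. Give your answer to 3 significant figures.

Number of half-lives elapsed: n = 21.7/18.3 ≈ 1.1858.
A₀ = A × 2^n = 70.5 × 2^1.1858 = 70.5 × 2.2749 ≈ 160.38 pmol.

160 pmol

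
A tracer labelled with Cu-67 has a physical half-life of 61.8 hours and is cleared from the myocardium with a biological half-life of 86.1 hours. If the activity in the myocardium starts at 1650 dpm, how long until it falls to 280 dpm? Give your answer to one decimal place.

92.1 hours

1/t_eff = 1/t_phys + 1/t_biol = 1/61.8 + 1/86.1 = 0.027796 per hour.
t_eff = 61.8 × 86.1 / (61.8 + 86.1) ≈ 35.977 hours.
n = log₂(1650/280) ≈ 2.559; t = 2.559 × 35.977 ≈ 92.064 hours.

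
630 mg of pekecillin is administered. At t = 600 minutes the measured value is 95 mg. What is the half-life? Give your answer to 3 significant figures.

A/A₀ = 95/630 ≈ 0.15079.
n = log₂(6.6316) ≈ 2.7294 half-lives elapsed in 600 minutes.
t½ = 600/2.7294 ≈ 219.83 minutes.

220 minutes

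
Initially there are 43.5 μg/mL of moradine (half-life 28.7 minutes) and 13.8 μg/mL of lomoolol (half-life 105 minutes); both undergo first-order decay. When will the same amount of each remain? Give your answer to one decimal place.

65.4 minutes

Set 43.5·(1/2)^(t/28.7) = 13.8·(1/2)^(t/105).
Taking log₂: log₂(43.5/13.8) = t·(1/28.7 − 1/105).
log₂(3.1522) = 1.6563; 1/28.7 − 1/105 = 0.025319.
t = 1.6563 / 0.025319 ≈ 65.418 minutes.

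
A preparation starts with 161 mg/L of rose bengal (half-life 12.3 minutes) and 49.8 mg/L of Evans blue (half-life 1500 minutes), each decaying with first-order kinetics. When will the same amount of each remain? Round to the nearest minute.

Set 161·(1/2)^(t/12.3) = 49.8·(1/2)^(t/1500).
Taking log₂: log₂(161/49.8) = t·(1/12.3 − 1/1500).
log₂(3.2329) = 1.6928; 1/12.3 − 1/1500 = 0.080634.
t = 1.6928 / 0.080634 ≈ 20.994 minutes.

21 minutes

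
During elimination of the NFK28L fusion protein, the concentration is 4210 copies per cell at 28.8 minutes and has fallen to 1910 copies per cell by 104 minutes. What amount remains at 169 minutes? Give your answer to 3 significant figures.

965 copies per cell

Over Δt = 104 − 28.8 = 75.2 minutes, the level fell by a factor of 4210/1910 ≈ 2.2042.
n = log₂(2.2042) ≈ 1.1402 half-lives, so t½ = 75.2/1.1402 ≈ 65.951 minutes.
From t = 104 to t = 169: 1910 × (1/2)^((169−104)/65.951) ≈ 964.59 copies per cell.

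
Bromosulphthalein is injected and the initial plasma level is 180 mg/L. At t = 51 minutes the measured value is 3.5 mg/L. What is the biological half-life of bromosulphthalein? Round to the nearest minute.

9 minutes

A/A₀ = 3.5/180 ≈ 0.019444.
n = log₂(51.429) ≈ 5.6845 half-lives elapsed in 51 minutes.
t½ = 51/5.6845 ≈ 8.9718 minutes.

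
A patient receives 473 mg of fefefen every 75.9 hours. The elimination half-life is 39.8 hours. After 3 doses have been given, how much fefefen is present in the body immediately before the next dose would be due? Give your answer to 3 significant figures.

The 3 doses were given 227.7, 151.8, 75.9 hours ago.
Total = 473·(1/2)^(227.7/39.8) + 473·(1/2)^(151.8/39.8) + 473·(1/2)^(75.9/39.8)
      = 8.9668 + 33.629 + 126.12 ≈ 168.72 mg.

169 mg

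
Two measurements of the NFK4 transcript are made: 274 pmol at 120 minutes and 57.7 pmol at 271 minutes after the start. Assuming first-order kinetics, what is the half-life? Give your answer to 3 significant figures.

Over Δt = 271 − 120 = 151 minutes, the level fell by a factor of 274/57.7 ≈ 4.7487.
n = log₂(4.7487) ≈ 2.2475 half-lives, so t½ = 151/2.2475 ≈ 67.185 minutes.

67.2 minutes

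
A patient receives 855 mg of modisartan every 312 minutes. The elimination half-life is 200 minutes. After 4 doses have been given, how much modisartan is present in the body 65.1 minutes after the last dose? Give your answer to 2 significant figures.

1000 mg

The 4 doses were given 1001.1, 689.1, 377.1, 65.1 minutes ago.
Total = 855·(1/2)^(1001.1/200) + 855·(1/2)^(689.1/200) + 855·(1/2)^(377.1/200) + 855·(1/2)^(65.1/200)
      = 26.617 + 78.481 + 231.41 + 682.31 ≈ 1018.8 mg.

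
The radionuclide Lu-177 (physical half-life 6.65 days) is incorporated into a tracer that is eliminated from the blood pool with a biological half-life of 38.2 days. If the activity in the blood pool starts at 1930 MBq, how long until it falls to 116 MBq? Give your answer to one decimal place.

1/t_eff = 1/t_phys + 1/t_biol = 1/6.65 + 1/38.2 = 0.17655 per day.
t_eff = 6.65 × 38.2 / (6.65 + 38.2) ≈ 5.664 days.
n = log₂(1930/116) ≈ 4.0564; t = 4.0564 × 5.664 ≈ 22.975 days.

23.0 days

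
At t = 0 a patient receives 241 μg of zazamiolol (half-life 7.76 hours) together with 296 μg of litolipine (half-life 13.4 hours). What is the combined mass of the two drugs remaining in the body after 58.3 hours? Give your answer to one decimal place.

15.8 μg

zazamiolol: 241 × (1/2)^(58.3/7.76) = 241 × (1/2)^7.5129 ≈ 1.3195 μg.
litolipine: 296 × (1/2)^(58.3/13.4) = 296 × (1/2)^4.3507 ≈ 14.507 μg.
Total = 1.3195 + 14.507 ≈ 15.827 μg.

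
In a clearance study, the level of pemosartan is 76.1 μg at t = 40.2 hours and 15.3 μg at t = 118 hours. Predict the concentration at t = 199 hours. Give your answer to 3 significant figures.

Over Δt = 118 − 40.2 = 77.8 hours, the level fell by a factor of 76.1/15.3 ≈ 4.9739.
n = log₂(4.9739) ≈ 2.3144 half-lives, so t½ = 77.8/2.3144 ≈ 33.616 hours.
From t = 118 to t = 199: 15.3 × (1/2)^((199−118)/33.616) ≈ 2.8797 μg.

2.88 μg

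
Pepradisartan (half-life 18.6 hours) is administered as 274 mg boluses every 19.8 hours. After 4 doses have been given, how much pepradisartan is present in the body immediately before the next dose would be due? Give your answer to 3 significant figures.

238 mg

The 4 doses were given 79.2, 59.4, 39.6, 19.8 hours ago.
Total = 274·(1/2)^(79.2/18.6) + 274·(1/2)^(59.4/18.6) + 274·(1/2)^(39.6/18.6) + 274·(1/2)^(19.8/18.6)
      = 14.32 + 29.95 + 62.639 + 131.01 ≈ 237.92 mg.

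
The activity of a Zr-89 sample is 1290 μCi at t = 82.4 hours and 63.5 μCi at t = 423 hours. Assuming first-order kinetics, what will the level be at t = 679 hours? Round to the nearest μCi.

7 μCi

Over Δt = 423 − 82.4 = 340.6 hours, the level fell by a factor of 1290/63.5 ≈ 20.315.
n = log₂(20.315) ≈ 4.3445 half-lives, so t½ = 340.6/4.3445 ≈ 78.399 hours.
From t = 423 to t = 679: 63.5 × (1/2)^((679−423)/78.399) ≈ 6.6039 μCi.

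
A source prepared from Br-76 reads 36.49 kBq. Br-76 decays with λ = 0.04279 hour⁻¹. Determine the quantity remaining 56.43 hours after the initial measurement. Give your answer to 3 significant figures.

t½ = ln 2 / λ = 0.69315 / 0.04279 ≈ 16.199 hours.
Number of half-lives: n = 56.43/16.199 ≈ 3.4836.
Remaining = 36.49 × (1/2)^3.4836 = 36.49 × 0.0894 ≈ 3.2622 kBq.

3.26 kBq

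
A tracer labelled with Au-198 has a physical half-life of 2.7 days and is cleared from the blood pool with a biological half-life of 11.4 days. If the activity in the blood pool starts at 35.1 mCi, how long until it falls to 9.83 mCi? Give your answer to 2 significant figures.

4.0 days

1/t_eff = 1/t_phys + 1/t_biol = 1/2.7 + 1/11.4 = 0.45809 per day.
t_eff = 2.7 × 11.4 / (2.7 + 11.4) ≈ 2.183 days.
n = log₂(35.1/9.83) ≈ 1.8362; t = 1.8362 × 2.183 ≈ 4.0084 days.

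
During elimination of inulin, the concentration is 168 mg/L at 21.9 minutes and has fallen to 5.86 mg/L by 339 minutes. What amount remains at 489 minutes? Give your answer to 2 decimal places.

1.20 mg/L

Over Δt = 339 − 21.9 = 317.1 minutes, the level fell by a factor of 168/5.86 ≈ 28.669.
n = log₂(28.669) ≈ 4.8414 half-lives, so t½ = 317.1/4.8414 ≈ 65.497 minutes.
From t = 339 to t = 489: 5.86 × (1/2)^((489−339)/65.497) ≈ 1.1981 mg/L.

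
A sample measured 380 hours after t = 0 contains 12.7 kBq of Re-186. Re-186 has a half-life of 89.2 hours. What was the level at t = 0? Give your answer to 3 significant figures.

Number of half-lives elapsed: n = 380/89.2 ≈ 4.2601.
A₀ = A × 2^n = 12.7 × 2^4.2601 = 12.7 × 19.161 ≈ 243.34 kBq.

243 kBq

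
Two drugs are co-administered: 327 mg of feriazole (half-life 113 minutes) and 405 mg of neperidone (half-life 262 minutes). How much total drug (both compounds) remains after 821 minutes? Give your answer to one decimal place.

48.3 mg

feriazole: 327 × (1/2)^(821/113) = 327 × (1/2)^7.2655 ≈ 2.1253 mg.
neperidone: 405 × (1/2)^(821/262) = 405 × (1/2)^3.1336 ≈ 46.148 mg.
Total = 2.1253 + 46.148 ≈ 48.273 mg.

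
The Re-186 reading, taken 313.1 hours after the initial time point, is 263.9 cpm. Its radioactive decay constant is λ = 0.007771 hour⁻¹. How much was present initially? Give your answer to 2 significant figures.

t½ = ln 2 / λ = 0.69315 / 0.007771 ≈ 89.197 hours.
Number of half-lives elapsed: n = 313.1/89.197 ≈ 3.5102.
A₀ = A × 2^n = 263.9 × 2^3.5102 = 263.9 × 11.394 ≈ 3006.9 cpm.

3000 cpm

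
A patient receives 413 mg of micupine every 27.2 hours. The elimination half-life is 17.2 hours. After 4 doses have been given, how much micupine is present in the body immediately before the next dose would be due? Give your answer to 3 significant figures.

205 mg

The 4 doses were given 108.8, 81.6, 54.4, 27.2 hours ago.
Total = 413·(1/2)^(108.8/17.2) + 413·(1/2)^(81.6/17.2) + 413·(1/2)^(54.4/17.2) + 413·(1/2)^(27.2/17.2)
      = 5.1494 + 15.41 + 46.116 + 138.01 ≈ 204.68 mg.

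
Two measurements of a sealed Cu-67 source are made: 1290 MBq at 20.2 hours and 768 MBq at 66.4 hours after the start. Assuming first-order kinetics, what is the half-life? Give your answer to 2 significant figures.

62 hours

Over Δt = 66.4 − 20.2 = 46.2 hours, the level fell by a factor of 1290/768 ≈ 1.6797.
n = log₂(1.6797) ≈ 0.74819 half-lives, so t½ = 46.2/0.74819 ≈ 61.749 hours.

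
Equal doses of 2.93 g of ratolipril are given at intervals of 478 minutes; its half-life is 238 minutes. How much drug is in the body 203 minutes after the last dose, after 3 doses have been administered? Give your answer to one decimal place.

2.1 g

The 3 doses were given 1159, 681, 203 minutes ago.
Total = 2.93·(1/2)^(1159/238) + 2.93·(1/2)^(681/238) + 2.93·(1/2)^(203/238)
      = 0.10021 + 0.4032 + 1.6222 ≈ 2.1256 g.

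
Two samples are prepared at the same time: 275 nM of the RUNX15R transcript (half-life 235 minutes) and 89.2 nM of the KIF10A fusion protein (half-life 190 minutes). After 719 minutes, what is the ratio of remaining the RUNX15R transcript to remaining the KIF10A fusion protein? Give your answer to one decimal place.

RUNX15R transcript: 275 × (1/2)^(719/235) = 275 × (1/2)^3.0596 ≈ 32.984 nM.
KIF10A fusion protein: 89.2 × (1/2)^(719/190) = 89.2 × (1/2)^3.7842 ≈ 6.4745 nM.
Ratio ≈ 32.984 / 6.4745 ≈ 5.0945.

5.1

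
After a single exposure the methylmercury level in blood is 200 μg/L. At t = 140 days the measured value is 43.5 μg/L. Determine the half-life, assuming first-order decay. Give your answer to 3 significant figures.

63.6 days

A/A₀ = 43.5/200 ≈ 0.2175.
n = log₂(4.5977) ≈ 2.2009 half-lives elapsed in 140 days.
t½ = 140/2.2009 ≈ 63.61 days.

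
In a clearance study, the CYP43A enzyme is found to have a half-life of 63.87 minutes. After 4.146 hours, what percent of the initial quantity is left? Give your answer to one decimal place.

6.7%

4.146 hours = 248.76 minutes.
n = 248.76/63.87 ≈ 3.8948 half-lives.
Fraction remaining = (1/2)^3.8948 ≈ 0.067228, i.e. 6.7228%.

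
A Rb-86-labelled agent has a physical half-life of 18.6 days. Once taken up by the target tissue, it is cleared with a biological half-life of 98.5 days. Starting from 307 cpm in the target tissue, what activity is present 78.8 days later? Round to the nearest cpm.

9 cpm

1/t_eff = 1/t_phys + 1/t_biol = 1/18.6 + 1/98.5 = 0.063916 per day.
t_eff = 18.6 × 98.5 / (18.6 + 98.5) ≈ 15.646 days.
Remaining = 307 × (1/2)^(78.8/15.646) = 307 × (1/2)^5.0366 ≈ 9.3537 cpm.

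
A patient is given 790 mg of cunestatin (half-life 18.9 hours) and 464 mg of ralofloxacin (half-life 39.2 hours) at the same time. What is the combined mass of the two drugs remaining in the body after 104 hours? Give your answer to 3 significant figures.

cunestatin: 790 × (1/2)^(104/18.9) = 790 × (1/2)^5.5026 ≈ 17.425 mg.
ralofloxacin: 464 × (1/2)^(104/39.2) = 464 × (1/2)^2.6531 ≈ 73.768 mg.
Total = 17.425 + 73.768 ≈ 91.193 mg.

91.2 mg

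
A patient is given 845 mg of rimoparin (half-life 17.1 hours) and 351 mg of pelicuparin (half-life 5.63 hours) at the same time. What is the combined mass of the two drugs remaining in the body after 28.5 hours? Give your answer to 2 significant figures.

280 mg

rimoparin: 845 × (1/2)^(28.5/17.1) = 845 × (1/2)^1.6667 ≈ 266.16 mg.
pelicuparin: 351 × (1/2)^(28.5/5.63) = 351 × (1/2)^5.0622 ≈ 10.506 mg.
Total = 266.16 + 10.506 ≈ 276.66 mg.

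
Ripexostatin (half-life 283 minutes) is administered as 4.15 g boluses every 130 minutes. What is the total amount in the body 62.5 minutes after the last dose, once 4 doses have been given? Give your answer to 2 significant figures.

The 4 doses were given 452.5, 322.5, 192.5, 62.5 minutes ago.
Total = 4.15·(1/2)^(452.5/283) + 4.15·(1/2)^(322.5/283) + 4.15·(1/2)^(192.5/283) + 4.15·(1/2)^(62.5/283)
      = 1.37 + 1.8837 + 2.5899 + 3.561 ≈ 9.4045 g.

9.4 g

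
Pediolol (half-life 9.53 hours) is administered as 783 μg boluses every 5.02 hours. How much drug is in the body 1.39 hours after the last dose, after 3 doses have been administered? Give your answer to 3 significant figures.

The 3 doses were given 11.43, 6.41, 1.39 hours ago.
Total = 783·(1/2)^(11.43/9.53) + 783·(1/2)^(6.41/9.53) + 783·(1/2)^(1.39/9.53)
      = 340.97 + 491.23 + 707.71 ≈ 1539.9 μg.

1540 μg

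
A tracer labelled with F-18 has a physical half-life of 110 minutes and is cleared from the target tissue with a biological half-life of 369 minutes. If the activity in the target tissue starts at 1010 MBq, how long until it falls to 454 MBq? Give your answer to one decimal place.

97.8 minutes

1/t_eff = 1/t_phys + 1/t_biol = 1/110 + 1/369 = 0.011801 per minute.
t_eff = 110 × 369 / (110 + 369) ≈ 84.739 minutes.
n = log₂(1010/454) ≈ 1.1536; t = 1.1536 × 84.739 ≈ 97.754 minutes.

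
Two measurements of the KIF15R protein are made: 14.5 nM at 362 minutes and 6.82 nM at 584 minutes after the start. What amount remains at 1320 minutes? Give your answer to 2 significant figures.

Over Δt = 584 − 362 = 222 minutes, the level fell by a factor of 14.5/6.82 ≈ 2.1261.
n = log₂(2.1261) ≈ 1.0882 half-lives, so t½ = 222/1.0882 ≈ 204 minutes.
From t = 584 to t = 1320: 6.82 × (1/2)^((1320−584)/204) ≈ 0.55942 nM.

0.56 nM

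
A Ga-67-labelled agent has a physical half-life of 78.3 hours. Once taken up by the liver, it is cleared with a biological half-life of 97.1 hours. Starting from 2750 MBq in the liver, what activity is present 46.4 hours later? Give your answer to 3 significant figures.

1310 MBq

1/t_eff = 1/t_phys + 1/t_biol = 1/78.3 + 1/97.1 = 0.02307 per hour.
t_eff = 78.3 × 97.1 / (78.3 + 97.1) ≈ 43.346 hours.
Remaining = 2750 × (1/2)^(46.4/43.346) = 2750 × (1/2)^1.0705 ≈ 1309.5 MBq.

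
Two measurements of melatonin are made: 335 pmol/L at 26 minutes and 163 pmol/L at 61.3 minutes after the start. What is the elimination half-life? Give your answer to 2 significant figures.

Over Δt = 61.3 − 26 = 35.3 minutes, the level fell by a factor of 335/163 ≈ 2.0552.
n = log₂(2.0552) ≈ 1.0393 half-lives, so t½ = 35.3/1.0393 ≈ 33.966 minutes.

34 minutes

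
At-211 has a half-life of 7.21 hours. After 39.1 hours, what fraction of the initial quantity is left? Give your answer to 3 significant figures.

0.0233

n = 39.1/7.21 ≈ 5.423 half-lives.
Fraction remaining = (1/2)^5.423 ≈ 0.023308.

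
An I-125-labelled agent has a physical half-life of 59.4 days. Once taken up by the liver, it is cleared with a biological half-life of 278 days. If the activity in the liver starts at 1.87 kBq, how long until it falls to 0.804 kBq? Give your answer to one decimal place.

59.6 days

1/t_eff = 1/t_phys + 1/t_biol = 1/59.4 + 1/278 = 0.020432 per day.
t_eff = 59.4 × 278 / (59.4 + 278) ≈ 48.943 days.
n = log₂(1.87/0.804) ≈ 1.2178; t = 1.2178 × 48.943 ≈ 59.601 days.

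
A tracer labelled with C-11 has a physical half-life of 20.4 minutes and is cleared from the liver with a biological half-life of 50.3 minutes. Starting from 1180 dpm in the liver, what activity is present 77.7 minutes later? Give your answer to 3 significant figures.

1/t_eff = 1/t_phys + 1/t_biol = 1/20.4 + 1/50.3 = 0.0689 per minute.
t_eff = 20.4 × 50.3 / (20.4 + 50.3) ≈ 14.514 minutes.
Remaining = 1180 × (1/2)^(77.7/14.514) = 1180 × (1/2)^5.3536 ≈ 28.86 dpm.

28.9 dpm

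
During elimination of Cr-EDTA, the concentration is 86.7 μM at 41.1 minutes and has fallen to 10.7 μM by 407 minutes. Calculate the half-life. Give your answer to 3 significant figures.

121 minutes

Over Δt = 407 − 41.1 = 365.9 minutes, the level fell by a factor of 86.7/10.7 ≈ 8.1028.
n = log₂(8.1028) ≈ 3.0184 half-lives, so t½ = 365.9/3.0184 ≈ 121.22 minutes.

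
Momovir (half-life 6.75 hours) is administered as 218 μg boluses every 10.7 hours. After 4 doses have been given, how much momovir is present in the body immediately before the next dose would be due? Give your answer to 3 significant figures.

The 4 doses were given 42.8, 32.1, 21.4, 10.7 hours ago.
Total = 218·(1/2)^(42.8/6.75) + 218·(1/2)^(32.1/6.75) + 218·(1/2)^(21.4/6.75) + 218·(1/2)^(10.7/6.75)
      = 2.6897 + 8.0703 + 24.215 + 72.655 ≈ 107.63 μg.

108 μg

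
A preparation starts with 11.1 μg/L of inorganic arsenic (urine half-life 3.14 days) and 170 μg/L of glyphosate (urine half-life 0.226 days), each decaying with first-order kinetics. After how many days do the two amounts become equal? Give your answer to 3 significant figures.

0.959 days

Set 11.1·(1/2)^(t/3.14) = 170·(1/2)^(t/0.226).
Taking log₂: log₂(11.1/170) = t·(1/3.14 − 1/0.226).
log₂(0.065294) = -3.9369; 1/3.14 − 1/0.226 = -4.1063.
t = -3.9369 / -4.1063 ≈ 0.95875 days.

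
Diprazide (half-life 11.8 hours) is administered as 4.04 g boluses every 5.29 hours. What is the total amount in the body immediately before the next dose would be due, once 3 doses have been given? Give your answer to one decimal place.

The 3 doses were given 15.87, 10.58, 5.29 hours ago.
Total = 4.04·(1/2)^(15.87/11.8) + 4.04·(1/2)^(10.58/11.8) + 4.04·(1/2)^(5.29/11.8)
      = 1.5905 + 2.1701 + 2.9609 ≈ 6.7215 g.

6.7 g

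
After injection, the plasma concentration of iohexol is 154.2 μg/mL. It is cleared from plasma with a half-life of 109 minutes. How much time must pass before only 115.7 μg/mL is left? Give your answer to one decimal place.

45.2 minutes

Fraction remaining = 115.7/154.2 ≈ 0.75032.
n = log₂(154.2/115.7) = ln(1.3328)/ln 2 ≈ 0.41441 half-lives.
t = n × t½ = 0.41441 × 109 ≈ 45.171 minutes.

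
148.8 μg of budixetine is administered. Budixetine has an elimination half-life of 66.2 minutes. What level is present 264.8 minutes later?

9.3 μg

Elapsed time is 4 half-lives (264.8/66.2).
Each half-life halves the amount: 148.8 × (1/2)^4 = 148.8/16 = 9.3 μg.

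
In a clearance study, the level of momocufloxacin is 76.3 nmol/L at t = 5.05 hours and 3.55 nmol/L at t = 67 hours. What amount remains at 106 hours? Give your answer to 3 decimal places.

0.515 nmol/L

Over Δt = 67 − 5.05 = 61.95 hours, the level fell by a factor of 76.3/3.55 ≈ 21.493.
n = log₂(21.493) ≈ 4.4258 half-lives, so t½ = 61.95/4.4258 ≈ 13.997 hours.
From t = 67 to t = 106: 3.55 × (1/2)^((106−67)/13.997) ≈ 0.51463 nmol/L.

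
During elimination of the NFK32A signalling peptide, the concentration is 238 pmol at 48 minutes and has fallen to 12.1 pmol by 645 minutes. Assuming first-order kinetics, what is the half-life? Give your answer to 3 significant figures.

Over Δt = 645 − 48 = 597 minutes, the level fell by a factor of 238/12.1 ≈ 19.669.
n = log₂(19.669) ≈ 4.2979 half-lives, so t½ = 597/4.2979 ≈ 138.91 minutes.

139 minutes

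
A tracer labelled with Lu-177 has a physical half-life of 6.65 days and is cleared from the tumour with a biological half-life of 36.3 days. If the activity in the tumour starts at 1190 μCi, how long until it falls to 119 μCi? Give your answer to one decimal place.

1/t_eff = 1/t_phys + 1/t_biol = 1/6.65 + 1/36.3 = 0.17792 per day.
t_eff = 6.65 × 36.3 / (6.65 + 36.3) ≈ 5.6204 days.
n = log₂(1190/119) ≈ 3.3219; t = 3.3219 × 5.6204 ≈ 18.67 days.

18.7 days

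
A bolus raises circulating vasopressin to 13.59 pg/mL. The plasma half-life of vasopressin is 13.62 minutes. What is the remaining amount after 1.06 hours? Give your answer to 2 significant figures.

Convert the elapsed time: 1.06 hours = 63.6 minutes.
Number of half-lives: n = 63.6/13.62 ≈ 4.6696.
Remaining = 13.59 × (1/2)^4.6696 = 13.59 × 0.039292 ≈ 0.53398 pg/mL.

0.53 pg/mL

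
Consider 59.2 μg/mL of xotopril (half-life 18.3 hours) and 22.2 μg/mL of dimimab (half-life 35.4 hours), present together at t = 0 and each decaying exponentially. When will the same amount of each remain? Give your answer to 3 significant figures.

Set 59.2·(1/2)^(t/18.3) = 22.2·(1/2)^(t/35.4).
Taking log₂: log₂(59.2/22.2) = t·(1/18.3 − 1/35.4).
log₂(2.6667) = 1.415; 1/18.3 − 1/35.4 = 0.026396.
t = 1.415 / 0.026396 ≈ 53.608 hours.

53.6 hours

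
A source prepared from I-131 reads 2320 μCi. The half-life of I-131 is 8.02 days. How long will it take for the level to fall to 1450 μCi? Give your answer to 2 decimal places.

5.44 days

Fraction remaining = 1450/2320 ≈ 0.625.
n = log₂(2320/1450) = ln(1.6)/ln 2 ≈ 0.67807 half-lives.
t = n × t½ = 0.67807 × 8.02 ≈ 5.4381 days.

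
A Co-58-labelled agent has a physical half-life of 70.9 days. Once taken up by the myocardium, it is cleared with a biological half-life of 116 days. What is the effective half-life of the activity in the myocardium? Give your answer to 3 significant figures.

1/t_eff = 1/t_phys + 1/t_biol = 1/70.9 + 1/116 = 0.022725 per day.
t_eff = 70.9 × 116 / (70.9 + 116) ≈ 44.004 days.

44.0 days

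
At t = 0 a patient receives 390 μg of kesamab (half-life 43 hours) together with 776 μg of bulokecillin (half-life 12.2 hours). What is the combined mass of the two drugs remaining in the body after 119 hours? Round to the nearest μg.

kesamab: 390 × (1/2)^(119/43) = 390 × (1/2)^2.7674 ≈ 57.277 μg.
bulokecillin: 776 × (1/2)^(119/12.2) = 776 × (1/2)^9.7541 ≈ 0.89864 μg.
Total = 57.277 + 0.89864 ≈ 58.176 μg.

58 μg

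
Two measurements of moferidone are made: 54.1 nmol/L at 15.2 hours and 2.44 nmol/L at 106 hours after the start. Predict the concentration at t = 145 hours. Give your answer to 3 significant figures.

0.645 nmol/L

Over Δt = 106 − 15.2 = 90.8 hours, the level fell by a factor of 54.1/2.44 ≈ 22.172.
n = log₂(22.172) ≈ 4.4707 half-lives, so t½ = 90.8/4.4707 ≈ 20.31 hours.
From t = 106 to t = 145: 2.44 × (1/2)^((145−106)/20.31) ≈ 0.64468 nmol/L.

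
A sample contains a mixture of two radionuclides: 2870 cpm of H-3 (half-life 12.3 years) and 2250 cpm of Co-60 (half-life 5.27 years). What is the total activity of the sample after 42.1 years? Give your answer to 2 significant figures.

280 cpm

H-3: 2870 × (1/2)^(42.1/12.3) = 2870 × (1/2)^3.4228 ≈ 267.63 cpm.
Co-60: 2250 × (1/2)^(42.1/5.27) = 2250 × (1/2)^7.9886 ≈ 8.8587 cpm.
Total = 267.63 + 8.8587 ≈ 276.48 cpm.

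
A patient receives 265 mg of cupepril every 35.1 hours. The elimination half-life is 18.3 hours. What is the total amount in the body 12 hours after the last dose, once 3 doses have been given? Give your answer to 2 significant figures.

220 mg

The 3 doses were given 82.2, 47.1, 12 hours ago.
Total = 265·(1/2)^(82.2/18.3) + 265·(1/2)^(47.1/18.3) + 265·(1/2)^(12/18.3)
      = 11.778 + 44.511 + 168.21 ≈ 224.5 mg.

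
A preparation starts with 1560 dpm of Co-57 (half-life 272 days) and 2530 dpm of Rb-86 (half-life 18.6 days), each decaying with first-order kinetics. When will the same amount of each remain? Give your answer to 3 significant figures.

13.9 days

Set 1560·(1/2)^(t/272) = 2530·(1/2)^(t/18.6).
Taking log₂: log₂(1560/2530) = t·(1/272 − 1/18.6).
log₂(0.6166) = -0.69759; 1/272 − 1/18.6 = -0.050087.
t = -0.69759 / -0.050087 ≈ 13.928 days.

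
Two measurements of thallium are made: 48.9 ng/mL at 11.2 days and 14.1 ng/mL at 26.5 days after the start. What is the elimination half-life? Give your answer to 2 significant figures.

Over Δt = 26.5 − 11.2 = 15.3 days, the level fell by a factor of 48.9/14.1 ≈ 3.4681.
n = log₂(3.4681) ≈ 1.7941 half-lives, so t½ = 15.3/1.7941 ≈ 8.5278 days.

8.5 days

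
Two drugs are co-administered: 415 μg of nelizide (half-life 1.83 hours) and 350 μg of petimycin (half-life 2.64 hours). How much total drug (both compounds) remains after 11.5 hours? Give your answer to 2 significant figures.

22 μg

nelizide: 415 × (1/2)^(11.5/1.83) = 415 × (1/2)^6.2842 ≈ 5.3251 μg.
petimycin: 350 × (1/2)^(11.5/2.64) = 350 × (1/2)^4.3561 ≈ 17.091 μg.
Total = 5.3251 + 17.091 ≈ 22.416 μg.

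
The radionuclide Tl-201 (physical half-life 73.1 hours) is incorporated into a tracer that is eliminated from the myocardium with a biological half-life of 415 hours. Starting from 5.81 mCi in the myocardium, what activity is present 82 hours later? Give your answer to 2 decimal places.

2.33 mCi

1/t_eff = 1/t_phys + 1/t_biol = 1/73.1 + 1/415 = 0.01609 per hour.
t_eff = 73.1 × 415 / (73.1 + 415) ≈ 62.152 hours.
Remaining = 5.81 × (1/2)^(82/62.152) = 5.81 × (1/2)^1.3193 ≈ 2.3282 mCi.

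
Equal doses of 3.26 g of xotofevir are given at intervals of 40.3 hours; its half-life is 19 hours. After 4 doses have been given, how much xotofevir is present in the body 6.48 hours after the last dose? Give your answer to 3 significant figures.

3.33 g

The 4 doses were given 127.38, 87.08, 46.78, 6.48 hours ago.
Total = 3.26·(1/2)^(127.38/19) + 3.26·(1/2)^(87.08/19) + 3.26·(1/2)^(46.78/19) + 3.26·(1/2)^(6.48/19)
      = 0.031264 + 0.136 + 0.59163 + 2.5737 ≈ 3.3326 g.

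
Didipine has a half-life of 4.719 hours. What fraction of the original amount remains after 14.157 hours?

n = 14.157/4.719 ≈ 3 half-lives.
Fraction remaining = (1/2)^3 ≈ 0.125.

0.125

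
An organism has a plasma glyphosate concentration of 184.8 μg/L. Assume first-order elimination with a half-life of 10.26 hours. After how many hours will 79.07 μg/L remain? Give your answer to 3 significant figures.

12.6 hours

Fraction remaining = 79.07/184.8 ≈ 0.42787.
n = log₂(184.8/79.07) = ln(2.3372)/ln 2 ≈ 1.2248 half-lives.
t = n × t½ = 1.2248 × 10.26 ≈ 12.566 hours.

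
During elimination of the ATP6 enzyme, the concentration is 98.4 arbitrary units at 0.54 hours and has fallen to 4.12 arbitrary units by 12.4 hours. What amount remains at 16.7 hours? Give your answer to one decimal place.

1.3 arbitrary units

Over Δt = 12.4 − 0.54 = 11.86 hours, the level fell by a factor of 98.4/4.12 ≈ 23.883.
n = log₂(23.883) ≈ 4.5779 half-lives, so t½ = 11.86/4.5779 ≈ 2.5907 hours.
From t = 12.4 to t = 16.7: 4.12 × (1/2)^((16.7−12.4)/2.5907) ≈ 1.3039 arbitrary units.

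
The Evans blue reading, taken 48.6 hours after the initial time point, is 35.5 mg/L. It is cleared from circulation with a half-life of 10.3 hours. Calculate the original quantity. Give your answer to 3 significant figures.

Number of half-lives elapsed: n = 48.6/10.3 ≈ 4.7184.
A₀ = A × 2^n = 35.5 × 2^4.7184 = 35.5 × 26.327 ≈ 934.59 mg/L.

935 mg/L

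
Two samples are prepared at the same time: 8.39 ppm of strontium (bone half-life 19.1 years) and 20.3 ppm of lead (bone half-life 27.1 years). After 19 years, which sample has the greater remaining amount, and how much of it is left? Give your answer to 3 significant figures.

lead, 12.5 ppm

strontium: 8.39 × (1/2)^0.99476 ≈ 4.2103 ppm.
lead: 20.3 × (1/2)^0.70111 ≈ 12.487 ppm.
Lead has more remaining, at ≈ 12.487 ppm.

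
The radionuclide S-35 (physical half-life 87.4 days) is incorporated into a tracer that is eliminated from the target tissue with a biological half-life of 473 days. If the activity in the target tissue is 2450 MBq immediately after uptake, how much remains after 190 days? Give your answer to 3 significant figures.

1/t_eff = 1/t_phys + 1/t_biol = 1/87.4 + 1/473 = 0.013556 per day.
t_eff = 87.4 × 473 / (87.4 + 473) ≈ 73.769 days.
Remaining = 2450 × (1/2)^(190/73.769) = 2450 × (1/2)^2.5756 ≈ 410.99 MBq.

411 MBq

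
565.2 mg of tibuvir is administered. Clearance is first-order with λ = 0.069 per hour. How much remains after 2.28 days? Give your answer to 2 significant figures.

t½ = ln 2 / λ = 0.69315 / 0.069 ≈ 10.046 hours.
Convert the elapsed time: 2.28 days = 54.72 hours.
Number of half-lives: n = 54.72/10.046 ≈ 5.4472.
Remaining = 565.2 × (1/2)^5.4472 = 565.2 × 0.022921 ≈ 12.955 mg.

13 mg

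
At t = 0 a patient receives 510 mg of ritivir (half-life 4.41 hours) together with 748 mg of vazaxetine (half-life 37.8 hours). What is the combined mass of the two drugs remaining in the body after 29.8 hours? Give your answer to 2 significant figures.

440 mg

ritivir: 510 × (1/2)^(29.8/4.41) = 510 × (1/2)^6.7574 ≈ 4.7141 mg.
vazaxetine: 748 × (1/2)^(29.8/37.8) = 748 × (1/2)^0.78836 ≈ 433.09 mg.
Total = 4.7141 + 433.09 ≈ 437.81 mg.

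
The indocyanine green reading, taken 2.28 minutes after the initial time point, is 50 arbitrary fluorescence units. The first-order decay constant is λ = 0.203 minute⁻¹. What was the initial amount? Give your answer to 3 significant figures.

79.4 arbitrary fluorescence units

t½ = ln 2 / λ = 0.69315 / 0.203 ≈ 3.4145 minutes.
Number of half-lives elapsed: n = 2.28/3.4145 ≈ 0.66774.
A₀ = A × 2^n = 50 × 2^0.66774 = 50 × 1.5886 ≈ 79.429 arbitrary fluorescence units.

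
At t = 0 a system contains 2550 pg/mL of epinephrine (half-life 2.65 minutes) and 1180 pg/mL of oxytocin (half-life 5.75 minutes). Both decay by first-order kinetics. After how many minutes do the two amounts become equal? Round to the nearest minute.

5 minutes

Set 2550·(1/2)^(t/2.65) = 1180·(1/2)^(t/5.75).
Taking log₂: log₂(2550/1180) = t·(1/2.65 − 1/5.75).
log₂(2.161) = 1.1117; 1/2.65 − 1/5.75 = 0.20345.
t = 1.1117 / 0.20345 ≈ 5.4644 minutes.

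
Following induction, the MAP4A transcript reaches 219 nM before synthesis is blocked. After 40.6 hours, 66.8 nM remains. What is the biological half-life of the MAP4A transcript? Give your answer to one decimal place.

23.7 hours

A/A₀ = 66.8/219 ≈ 0.30502.
n = log₂(3.2784) ≈ 1.713 half-lives elapsed in 40.6 hours.
t½ = 40.6/1.713 ≈ 23.701 hours.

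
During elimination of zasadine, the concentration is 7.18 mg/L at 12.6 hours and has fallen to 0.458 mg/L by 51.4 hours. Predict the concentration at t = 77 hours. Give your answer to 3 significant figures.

0.0745 mg/L

Over Δt = 51.4 − 12.6 = 38.8 hours, the level fell by a factor of 7.18/0.458 ≈ 15.677.
n = log₂(15.677) ≈ 3.9706 half-lives, so t½ = 38.8/3.9706 ≈ 9.7719 hours.
From t = 51.4 to t = 77: 0.458 × (1/2)^((77−51.4)/9.7719) ≈ 0.074515 mg/L.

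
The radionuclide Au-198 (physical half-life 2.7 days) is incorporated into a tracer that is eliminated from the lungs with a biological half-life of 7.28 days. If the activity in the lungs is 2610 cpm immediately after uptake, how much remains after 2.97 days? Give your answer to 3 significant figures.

918 cpm

1/t_eff = 1/t_phys + 1/t_biol = 1/2.7 + 1/7.28 = 0.50773 per day.
t_eff = 2.7 × 7.28 / (2.7 + 7.28) ≈ 1.9695 days.
Remaining = 2610 × (1/2)^(2.97/1.9695) = 2610 × (1/2)^1.508 ≈ 917.69 cpm.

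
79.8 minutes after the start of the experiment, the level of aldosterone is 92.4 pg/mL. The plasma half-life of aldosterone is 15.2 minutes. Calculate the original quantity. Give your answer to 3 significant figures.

Number of half-lives elapsed: n = 79.8/15.2 ≈ 5.25.
A₀ = A × 2^n = 92.4 × 2^5.25 = 92.4 × 38.055 ≈ 3516.2 pg/mL.

3520 pg/mL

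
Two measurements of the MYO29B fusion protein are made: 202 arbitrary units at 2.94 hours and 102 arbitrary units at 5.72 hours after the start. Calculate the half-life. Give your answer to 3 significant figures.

Over Δt = 5.72 − 2.94 = 2.78 hours, the level fell by a factor of 202/102 ≈ 1.9804.
n = log₂(1.9804) ≈ 0.98579 half-lives, so t½ = 2.78/0.98579 ≈ 2.8201 hours.

2.82 hours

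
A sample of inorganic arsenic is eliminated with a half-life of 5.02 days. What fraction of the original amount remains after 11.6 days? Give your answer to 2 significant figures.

0.20

n = 11.6/5.02 ≈ 2.3108 half-lives.
Fraction remaining = (1/2)^2.3108 ≈ 0.20155.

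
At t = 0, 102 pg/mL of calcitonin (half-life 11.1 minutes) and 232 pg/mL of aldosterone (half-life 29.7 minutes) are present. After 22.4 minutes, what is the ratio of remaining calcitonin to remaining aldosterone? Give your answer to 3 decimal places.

calcitonin: 102 × (1/2)^(22.4/11.1) = 102 × (1/2)^2.018 ≈ 25.184 pg/mL.
aldosterone: 232 × (1/2)^(22.4/29.7) = 232 × (1/2)^0.75421 ≈ 137.55 pg/mL.
Ratio ≈ 25.184 / 137.55 ≈ 0.18309.

0.183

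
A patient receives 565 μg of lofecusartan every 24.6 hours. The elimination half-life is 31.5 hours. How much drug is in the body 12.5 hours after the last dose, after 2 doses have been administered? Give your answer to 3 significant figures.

679 μg

The 2 doses were given 37.1, 12.5 hours ago.
Total = 565·(1/2)^(37.1/31.5) + 565·(1/2)^(12.5/31.5)
      = 249.75 + 429.13 ≈ 678.88 μg.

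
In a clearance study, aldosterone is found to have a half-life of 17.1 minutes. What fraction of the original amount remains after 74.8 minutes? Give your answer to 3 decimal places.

0.048

n = 74.8/17.1 ≈ 4.3743 half-lives.
Fraction remaining = (1/2)^4.3743 ≈ 0.048219.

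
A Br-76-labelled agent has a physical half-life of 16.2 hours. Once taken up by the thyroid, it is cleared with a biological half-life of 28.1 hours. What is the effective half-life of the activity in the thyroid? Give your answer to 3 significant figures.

1/t_eff = 1/t_phys + 1/t_biol = 1/16.2 + 1/28.1 = 0.097316 per hour.
t_eff = 16.2 × 28.1 / (16.2 + 28.1) ≈ 10.276 hours.

10.3 hours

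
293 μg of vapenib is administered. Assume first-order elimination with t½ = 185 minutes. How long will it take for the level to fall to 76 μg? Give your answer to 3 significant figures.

360 minutes

Fraction remaining = 76/293 ≈ 0.25939.
n = log₂(293/76) = ln(3.8553)/ln 2 ≈ 1.9468 half-lives.
t = n × t½ = 1.9468 × 185 ≈ 360.16 minutes.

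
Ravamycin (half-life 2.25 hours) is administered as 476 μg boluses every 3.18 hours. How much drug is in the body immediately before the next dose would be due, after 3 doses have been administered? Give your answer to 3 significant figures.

The 3 doses were given 9.54, 6.36, 3.18 hours ago.
Total = 476·(1/2)^(9.54/2.25) + 476·(1/2)^(6.36/2.25) + 476·(1/2)^(3.18/2.25)
      = 25.191 + 67.096 + 178.71 ≈ 271 μg.

271 μg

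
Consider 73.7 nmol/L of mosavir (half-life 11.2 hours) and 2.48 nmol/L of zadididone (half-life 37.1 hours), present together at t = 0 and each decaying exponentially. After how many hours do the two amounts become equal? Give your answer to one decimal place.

78.5 hours

Set 73.7·(1/2)^(t/11.2) = 2.48·(1/2)^(t/37.1).
Taking log₂: log₂(73.7/2.48) = t·(1/11.2 − 1/37.1).
log₂(29.718) = 4.8933; 1/11.2 − 1/37.1 = 0.062332.
t = 4.8933 / 0.062332 ≈ 78.504 hours.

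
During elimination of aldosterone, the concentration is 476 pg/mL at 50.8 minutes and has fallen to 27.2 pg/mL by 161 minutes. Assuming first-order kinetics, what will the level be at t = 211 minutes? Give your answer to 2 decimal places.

7.42 pg/mL

Over Δt = 161 − 50.8 = 110.2 minutes, the level fell by a factor of 476/27.2 ≈ 17.5.
n = log₂(17.5) ≈ 4.1293 half-lives, so t½ = 110.2/4.1293 ≈ 26.687 minutes.
From t = 161 to t = 211: 27.2 × (1/2)^((211−161)/26.687) ≈ 7.423 pg/mL.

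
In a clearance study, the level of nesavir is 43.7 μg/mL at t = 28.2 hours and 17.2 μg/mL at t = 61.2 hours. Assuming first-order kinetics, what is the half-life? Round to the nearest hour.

Over Δt = 61.2 − 28.2 = 33 hours, the level fell by a factor of 43.7/17.2 ≈ 2.5407.
n = log₂(2.5407) ≈ 1.3452 half-lives, so t½ = 33/1.3452 ≈ 24.531 hours.

25 hours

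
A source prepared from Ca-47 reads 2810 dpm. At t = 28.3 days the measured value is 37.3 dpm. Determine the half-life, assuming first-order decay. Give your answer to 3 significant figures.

4.54 days

A/A₀ = 37.3/2810 ≈ 0.013274.
n = log₂(75.335) ≈ 6.2353 half-lives elapsed in 28.3 days.
t½ = 28.3/6.2353 ≈ 4.5387 days.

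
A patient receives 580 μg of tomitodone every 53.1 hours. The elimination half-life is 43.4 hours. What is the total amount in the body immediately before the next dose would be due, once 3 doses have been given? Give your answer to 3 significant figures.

The 3 doses were given 159.3, 106.2, 53.1 hours ago.
Total = 580·(1/2)^(159.3/43.4) + 580·(1/2)^(106.2/43.4) + 580·(1/2)^(53.1/43.4)
      = 45.551 + 106.37 + 248.38 ≈ 400.3 μg.

400 μg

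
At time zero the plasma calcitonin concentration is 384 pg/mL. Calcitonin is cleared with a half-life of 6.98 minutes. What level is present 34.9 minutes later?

12 pg/mL

Elapsed time is 5 half-lives (34.9/6.98).
Each half-life halves the amount: 384 × (1/2)^5 = 384/32 = 12 pg/mL.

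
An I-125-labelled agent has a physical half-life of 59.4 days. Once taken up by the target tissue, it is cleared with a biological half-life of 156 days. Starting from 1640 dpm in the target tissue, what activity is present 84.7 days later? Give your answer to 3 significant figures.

419 dpm

1/t_eff = 1/t_phys + 1/t_biol = 1/59.4 + 1/156 = 0.023245 per day.
t_eff = 59.4 × 156 / (59.4 + 156) ≈ 43.019 days.
Remaining = 1640 × (1/2)^(84.7/43.019) = 1640 × (1/2)^1.9689 ≈ 418.94 dpm.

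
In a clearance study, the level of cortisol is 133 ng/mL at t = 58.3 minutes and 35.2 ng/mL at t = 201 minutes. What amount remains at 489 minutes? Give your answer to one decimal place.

Over Δt = 201 − 58.3 = 142.7 minutes, the level fell by a factor of 133/35.2 ≈ 3.7784.
n = log₂(3.7784) ≈ 1.9178 half-lives, so t½ = 142.7/1.9178 ≈ 74.409 minutes.
From t = 201 to t = 489: 35.2 × (1/2)^((489−201)/74.409) ≈ 2.4066 ng/mL.

2.4 ng/mL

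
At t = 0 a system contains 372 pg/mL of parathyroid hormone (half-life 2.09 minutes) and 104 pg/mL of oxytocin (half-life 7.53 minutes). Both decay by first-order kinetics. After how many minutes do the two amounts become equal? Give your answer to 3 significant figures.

5.32 minutes

Set 372·(1/2)^(t/2.09) = 104·(1/2)^(t/7.53).
Taking log₂: log₂(372/104) = t·(1/2.09 − 1/7.53).
log₂(3.5769) = 1.8387; 1/2.09 − 1/7.53 = 0.34567.
t = 1.8387 / 0.34567 ≈ 5.3193 minutes.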